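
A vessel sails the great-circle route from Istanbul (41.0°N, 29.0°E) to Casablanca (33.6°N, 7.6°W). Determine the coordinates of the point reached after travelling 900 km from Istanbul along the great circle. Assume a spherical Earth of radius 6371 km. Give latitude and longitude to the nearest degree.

The haversine formula gives a central angle δ ≈ 0.520 rad (29.8°) between the endpoints. The total great-circle distance is δ·R ≈ 0.520 × 6371 ≈ 3314 km, so the target fraction is f = 900/3314 ≈ 0.272.
Interpolate at f ≈ 0.272 with slerp weights a = sin((1−f)δ)/sin δ ≈ 0.744, b = sin(fδ)/sin δ ≈ 0.283.
p = a·p₁ + b·p₂ ≈ (0.725, 0.241, 0.645); φ = arcsin(p_z) ≈ 40.17°, λ = atan2(p_y, p_x) ≈ 18.39°.

≈ 40°N, 18°E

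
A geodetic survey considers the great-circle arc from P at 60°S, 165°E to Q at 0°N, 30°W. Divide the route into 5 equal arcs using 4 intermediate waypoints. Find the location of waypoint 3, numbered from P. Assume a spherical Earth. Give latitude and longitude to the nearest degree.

From cos δ = sin φ₁ sin φ₂ + cos φ₁ cos φ₂ cos Δλ, the central angle is δ ≈ 2.075 rad (118.9°).
Interpolate at f = 3/5 with slerp weights a = sin((1−f)δ)/sin δ ≈ 0.843, b = sin(fδ)/sin δ ≈ 1.082.
p = a·p₁ + b·p₂ ≈ (0.530, -0.432, -0.730); φ = arcsin(p_z) ≈ -46.87°, λ = atan2(p_y, p_x) ≈ -39.18°.

≈ 47°S, 39°W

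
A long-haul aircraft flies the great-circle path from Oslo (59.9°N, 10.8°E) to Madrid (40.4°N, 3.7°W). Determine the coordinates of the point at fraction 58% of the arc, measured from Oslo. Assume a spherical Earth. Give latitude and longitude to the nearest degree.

≈ 49°N, 1°E

Convert each endpoint to a unit vector on the sphere (x = cos φ cos λ, y = cos φ sin λ, z = sin φ).
The central angle between the endpoints is δ = arccos(p₁·p₂) ≈ 0.375 rad (21.5°).
Interpolate at f = 0.58 with slerp weights a = sin((1−f)δ)/sin δ ≈ 0.428, b = sin(fδ)/sin δ ≈ 0.589.
p = a·p₁ + b·p₂ ≈ (0.659, 0.011, 0.752); φ = arcsin(p_z) ≈ 48.79°, λ = atan2(p_y, p_x) ≈ 0.98°.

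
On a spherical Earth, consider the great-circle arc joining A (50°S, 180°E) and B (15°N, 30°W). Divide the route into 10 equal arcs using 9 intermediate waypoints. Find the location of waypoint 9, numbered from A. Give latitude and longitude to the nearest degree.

Write both endpoints as unit vectors p₁, p₂ with components (cos φ cos λ, cos φ sin λ, sin φ).
The central angle between the endpoints is δ = arccos(p₁·p₂) ≈ 2.398 rad (137.4°).
Interpolate at f = 9/10 with slerp weights a = sin((1−f)δ)/sin δ ≈ 0.351, b = sin(fδ)/sin δ ≈ 1.230.
p = a·p₁ + b·p₂ ≈ (0.803, -0.594, 0.050); φ = arcsin(p_z) ≈ 2.84°, λ = atan2(p_y, p_x) ≈ -36.48°.

≈ (3°N, 36°W)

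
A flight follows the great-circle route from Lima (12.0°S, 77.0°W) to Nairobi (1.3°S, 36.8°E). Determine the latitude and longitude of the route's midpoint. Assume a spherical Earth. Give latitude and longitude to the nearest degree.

Convert each endpoint to a unit vector on the sphere (x = cos φ cos λ, y = cos φ sin λ, z = sin φ).
The central angle between the endpoints is δ = arccos(p₁·p₂) ≈ 1.971 rad (112.9°).
Interpolate at f = 1/2 with slerp weights a = sin((1−f)δ)/sin δ ≈ 0.905, b = sin(fδ)/sin δ ≈ 0.905.
p = a·p₁ + b·p₂ ≈ (0.924, -0.321, -0.209); φ = arcsin(p_z) ≈ -12.05°, λ = atan2(p_y, p_x) ≈ -19.14°.

≈ (12°S, 19°W)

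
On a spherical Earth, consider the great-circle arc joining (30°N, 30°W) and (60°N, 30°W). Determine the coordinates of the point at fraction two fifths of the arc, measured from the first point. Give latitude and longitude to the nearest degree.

Convert each endpoint to a unit vector on the sphere (x = cos φ cos λ, y = cos φ sin λ, z = sin φ).
The central angle between the endpoints is δ = arccos(p₁·p₂) ≈ 0.524 rad (30.0°).
Interpolate at f = 2/5 with slerp weights a = sin((1−f)δ)/sin δ ≈ 0.618, b = sin(fδ)/sin δ ≈ 0.416.
p = a·p₁ + b·p₂ ≈ (0.644, -0.372, 0.669); φ = arcsin(p_z) ≈ 42.00°, λ = atan2(p_y, p_x) ≈ -30.00°.

≈ (42°N, 30°W)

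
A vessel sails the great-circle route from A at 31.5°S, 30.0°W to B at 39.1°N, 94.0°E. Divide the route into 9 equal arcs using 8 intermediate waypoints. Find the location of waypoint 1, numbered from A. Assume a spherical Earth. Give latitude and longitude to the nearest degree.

≈ 24°S, 15°W

The haversine formula gives a central angle δ ≈ 2.346 rad (134.4°) between the endpoints.
Interpolate at f = 1/9 with slerp weights a = sin((1−f)δ)/sin δ ≈ 1.218, b = sin(fδ)/sin δ ≈ 0.361.
p = a·p₁ + b·p₂ ≈ (0.880, -0.240, -0.409); φ = arcsin(p_z) ≈ -24.16°, λ = atan2(p_y, p_x) ≈ -15.27°.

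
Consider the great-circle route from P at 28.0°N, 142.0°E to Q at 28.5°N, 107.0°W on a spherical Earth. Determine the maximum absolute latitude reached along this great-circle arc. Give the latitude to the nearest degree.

≈ 43°N

The great circle lies in the plane with unit normal n̂ = (p₁ × p₂)/|p₁ × p₂|.
Here n̂_z ≈ +0.725; the vertex latitude is φ_max = arccos|n̂_z| ≈ 43.5°.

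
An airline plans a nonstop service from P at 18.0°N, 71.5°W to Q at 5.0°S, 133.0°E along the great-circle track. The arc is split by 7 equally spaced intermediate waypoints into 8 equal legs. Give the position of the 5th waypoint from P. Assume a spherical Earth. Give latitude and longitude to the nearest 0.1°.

≈ 22.2°N, 175.5°W

The haversine formula gives a central angle δ ≈ 2.666 rad (152.8°) between the endpoints.
Interpolate at f = 5/8 with slerp weights a = sin((1−f)δ)/sin δ ≈ 1.838, b = sin(fδ)/sin δ ≈ 2.174.
p = a·p₁ + b·p₂ ≈ (-0.923, -0.073, 0.378); φ = arcsin(p_z) ≈ 22.24°, λ = atan2(p_y, p_x) ≈ -175.46°.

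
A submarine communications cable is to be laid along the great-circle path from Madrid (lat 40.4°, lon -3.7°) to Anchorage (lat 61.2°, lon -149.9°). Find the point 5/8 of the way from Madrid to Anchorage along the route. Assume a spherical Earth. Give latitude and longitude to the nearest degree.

≈ lat 78°, lon -75°

Convert each endpoint to a unit vector on the sphere (x = cos φ cos λ, y = cos φ sin λ, z = sin φ).
The central angle between the endpoints is δ = arccos(p₁·p₂) ≈ 1.305 rad (74.7°).
Interpolate at f = 5/8 with slerp weights a = sin((1−f)δ)/sin δ ≈ 0.487, b = sin(fδ)/sin δ ≈ 0.755.
p = a·p₁ + b·p₂ ≈ (0.056, -0.206, 0.977); φ = arcsin(p_z) ≈ 77.67°, λ = atan2(p_y, p_x) ≈ -74.89°.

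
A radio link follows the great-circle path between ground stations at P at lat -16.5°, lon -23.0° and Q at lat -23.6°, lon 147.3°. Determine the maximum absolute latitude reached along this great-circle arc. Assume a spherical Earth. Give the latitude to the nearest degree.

≈ -77°

The great circle lies in the plane with unit normal n̂ = (p₁ × p₂)/|p₁ × p₂|.
Here n̂_z ≈ +0.225; the vertex latitude is φ_max = arccos|n̂_z| ≈ 77.0°.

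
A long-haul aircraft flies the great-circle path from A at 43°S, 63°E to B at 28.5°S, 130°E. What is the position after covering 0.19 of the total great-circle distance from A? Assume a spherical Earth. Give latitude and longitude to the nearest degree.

≈ 44°S, 77°E

Write both endpoints as unit vectors p₁, p₂ with components (cos φ cos λ, cos φ sin λ, sin φ).
The central angle between the endpoints is δ = arccos(p₁·p₂) ≈ 0.956 rad (54.8°).
Interpolate at f = 0.19 with slerp weights a = sin((1−f)δ)/sin δ ≈ 0.856, b = sin(fδ)/sin δ ≈ 0.221.
p = a·p₁ + b·p₂ ≈ (0.159, 0.707, -0.689); φ = arcsin(p_z) ≈ -43.58°, λ = atan2(p_y, p_x) ≈ 77.30°.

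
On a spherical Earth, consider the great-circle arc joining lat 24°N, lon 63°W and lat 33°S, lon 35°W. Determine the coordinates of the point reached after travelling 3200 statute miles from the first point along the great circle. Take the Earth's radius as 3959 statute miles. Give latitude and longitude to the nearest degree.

The haversine formula gives a central angle δ ≈ 1.098 rad (62.9°) between the endpoints. The total great-circle distance is δ·R ≈ 1.098 × 3959 ≈ 4349 mi, so the target fraction is f = 3200/4349 ≈ 0.736.
Interpolate at f ≈ 0.736 with slerp weights a = sin((1−f)δ)/sin δ ≈ 0.321, b = sin(fδ)/sin δ ≈ 0.812.
p = a·p₁ + b·p₂ ≈ (0.691, -0.652, -0.312); φ = arcsin(p_z) ≈ -18.15°, λ = atan2(p_y, p_x) ≈ -43.34°.

≈ lat 18°S, lon 43°W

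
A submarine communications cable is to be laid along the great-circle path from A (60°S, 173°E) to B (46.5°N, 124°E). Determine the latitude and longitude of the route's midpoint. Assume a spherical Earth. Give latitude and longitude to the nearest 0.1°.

Convert each endpoint to a unit vector on the sphere (x = cos φ cos λ, y = cos φ sin λ, z = sin φ).
The central angle between the endpoints is δ = arccos(p₁·p₂) ≈ 1.985 rad (113.7°).
Interpolate at f = 1/2 with slerp weights a = sin((1−f)δ)/sin δ ≈ 0.915, b = sin(fδ)/sin δ ≈ 0.915.
p = a·p₁ + b·p₂ ≈ (-0.806, 0.578, -0.129); φ = arcsin(p_z) ≈ -7.39°, λ = atan2(p_y, p_x) ≈ 144.37°.

≈ (7.4°S, 144.4°E)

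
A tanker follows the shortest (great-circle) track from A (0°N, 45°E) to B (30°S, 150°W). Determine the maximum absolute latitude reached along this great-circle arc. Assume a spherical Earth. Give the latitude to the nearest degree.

≈ 66°S

The great circle lies in the plane with unit normal n̂ = (p₁ × p₂)/|p₁ × p₂|.
Here n̂_z ≈ +0.409; the vertex latitude is φ_max = arccos|n̂_z| ≈ 65.9°.
Check via Clairaut: cos φ_max = |cos φ₁| · sin C = cos(0.0°)·sin(155.9°) ≈ 0.409, again giving ≈ 65.9°.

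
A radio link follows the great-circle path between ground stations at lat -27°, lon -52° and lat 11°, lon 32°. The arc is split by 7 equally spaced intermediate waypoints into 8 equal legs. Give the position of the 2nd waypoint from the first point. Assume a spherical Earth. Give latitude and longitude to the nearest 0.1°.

≈ lat -20.2°, lon -28.6°

Write both endpoints as unit vectors p₁, p₂ with components (cos φ cos λ, cos φ sin λ, sin φ).
The central angle between the endpoints is δ = arccos(p₁·p₂) ≈ 1.566 rad (89.7°).
Interpolate at f = 2/8 with slerp weights a = sin((1−f)δ)/sin δ ≈ 0.923, b = sin(fδ)/sin δ ≈ 0.382.
p = a·p₁ + b·p₂ ≈ (0.824, -0.449, -0.346); φ = arcsin(p_z) ≈ -20.24°, λ = atan2(p_y, p_x) ≈ -28.61°.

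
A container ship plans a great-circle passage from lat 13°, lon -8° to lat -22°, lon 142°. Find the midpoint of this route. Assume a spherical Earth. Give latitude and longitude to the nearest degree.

≈ lat -17°, lon 62°

From cos δ = sin φ₁ sin φ₂ + cos φ₁ cos φ₂ cos Δλ, the central angle is δ ≈ 2.619 rad (150.1°).
Interpolate at f = 1/2 with slerp weights a = sin((1−f)δ)/sin δ ≈ 1.936, b = sin(fδ)/sin δ ≈ 1.936.
p = a·p₁ + b·p₂ ≈ (0.454, 0.843, -0.290); φ = arcsin(p_z) ≈ -16.85°, λ = atan2(p_y, p_x) ≈ 61.71°.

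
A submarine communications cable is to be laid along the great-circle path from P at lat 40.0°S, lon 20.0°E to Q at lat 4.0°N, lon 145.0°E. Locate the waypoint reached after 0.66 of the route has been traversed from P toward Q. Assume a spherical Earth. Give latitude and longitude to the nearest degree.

≈ lat 23°S, lon 115°E

From cos δ = sin φ₁ sin φ₂ + cos φ₁ cos φ₂ cos Δλ, the central angle is δ ≈ 2.075 rad (118.9°).
Interpolate at f = 0.66 with slerp weights a = sin((1−f)δ)/sin δ ≈ 0.741, b = sin(fδ)/sin δ ≈ 1.119.
p = a·p₁ + b·p₂ ≈ (-0.381, 0.834, -0.398); φ = arcsin(p_z) ≈ -23.45°, λ = atan2(p_y, p_x) ≈ 114.56°.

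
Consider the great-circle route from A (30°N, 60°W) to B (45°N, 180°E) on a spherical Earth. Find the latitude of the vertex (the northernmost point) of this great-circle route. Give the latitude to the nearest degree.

The great circle lies in the plane with unit normal n̂ = (p₁ × p₂)/|p₁ × p₂|.
Here n̂_z ≈ -0.531; the vertex latitude is φ_max = arccos|n̂_z| ≈ 57.9°.
Check via Clairaut: cos φ_max = |cos φ₁| · sin C = cos(30.0°)·sin(37.8°) ≈ 0.531, again giving ≈ 57.9°.

≈ 58°N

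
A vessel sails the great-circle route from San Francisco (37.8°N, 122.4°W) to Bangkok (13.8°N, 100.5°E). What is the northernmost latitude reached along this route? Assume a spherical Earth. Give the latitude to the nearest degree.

≈ 55°N

The great circle lies in the plane with unit normal n̂ = (p₁ × p₂)/|p₁ × p₂|.
Here n̂_z ≈ -0.574; the vertex latitude is φ_max = arccos|n̂_z| ≈ 54.9°.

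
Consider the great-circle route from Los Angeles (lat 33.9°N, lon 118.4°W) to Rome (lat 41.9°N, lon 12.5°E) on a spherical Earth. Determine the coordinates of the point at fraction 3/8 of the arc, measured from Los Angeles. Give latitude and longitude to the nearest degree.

The haversine formula gives a central angle δ ≈ 1.603 rad (91.8°) between the endpoints.
Interpolate at f = 3/8 with slerp weights a = sin((1−f)δ)/sin δ ≈ 0.843, b = sin(fδ)/sin δ ≈ 0.566.
p = a·p₁ + b·p₂ ≈ (0.078, -0.524, 0.848); φ = arcsin(p_z) ≈ 57.99°, λ = atan2(p_y, p_x) ≈ -81.49°.

≈ lat 58°N, lon 81°W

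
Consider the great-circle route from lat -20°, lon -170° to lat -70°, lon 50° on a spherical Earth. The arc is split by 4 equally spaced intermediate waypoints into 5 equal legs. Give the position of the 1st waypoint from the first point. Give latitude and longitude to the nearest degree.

From cos δ = sin φ₁ sin φ₂ + cos φ₁ cos φ₂ cos Δλ, the central angle is δ ≈ 1.496 rad (85.7°).
Interpolate at f = 1/5 with slerp weights a = sin((1−f)δ)/sin δ ≈ 0.933, b = sin(fδ)/sin δ ≈ 0.296.
p = a·p₁ + b·p₂ ≈ (-0.799, -0.075, -0.597); φ = arcsin(p_z) ≈ -36.65°, λ = atan2(p_y, p_x) ≈ -174.64°.

≈ lat -37°, lon -175°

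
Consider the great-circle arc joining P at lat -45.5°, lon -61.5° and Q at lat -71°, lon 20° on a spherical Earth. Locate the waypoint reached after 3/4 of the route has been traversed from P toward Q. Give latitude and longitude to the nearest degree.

Convert each endpoint to a unit vector on the sphere (x = cos φ cos λ, y = cos φ sin λ, z = sin φ).
The central angle between the endpoints is δ = arccos(p₁·p₂) ≈ 0.784 rad (44.9°).
Interpolate at f = 3/4 with slerp weights a = sin((1−f)δ)/sin δ ≈ 0.276, b = sin(fδ)/sin δ ≈ 0.786.
p = a·p₁ + b·p₂ ≈ (0.333, -0.082, -0.939); φ = arcsin(p_z) ≈ -69.96°, λ = atan2(p_y, p_x) ≈ -13.92°.

≈ lat -70°, lon -14°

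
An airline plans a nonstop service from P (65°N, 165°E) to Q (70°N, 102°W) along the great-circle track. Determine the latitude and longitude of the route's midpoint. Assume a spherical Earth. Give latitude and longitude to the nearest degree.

≈ (74°N, 155°W)

Convert each endpoint to a unit vector on the sphere (x = cos φ cos λ, y = cos φ sin λ, z = sin φ).
The central angle between the endpoints is δ = arccos(p₁·p₂) ≈ 0.566 rad (32.4°).
Interpolate at f = 1/2 with slerp weights a = sin((1−f)δ)/sin δ ≈ 0.521, b = sin(fδ)/sin δ ≈ 0.521.
p = a·p₁ + b·p₂ ≈ (-0.250, -0.117, 0.961); φ = arcsin(p_z) ≈ 73.99°, λ = atan2(p_y, p_x) ≈ -154.84°.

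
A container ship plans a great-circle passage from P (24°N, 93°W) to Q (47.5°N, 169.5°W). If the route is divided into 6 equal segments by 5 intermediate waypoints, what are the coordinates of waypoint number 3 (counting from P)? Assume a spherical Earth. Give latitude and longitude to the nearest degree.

≈ (42°N, 125°W)

From cos δ = sin φ₁ sin φ₂ + cos φ₁ cos φ₂ cos Δλ, the central angle is δ ≈ 1.111 rad (63.6°).
Interpolate at f = 3/6 with slerp weights a = sin((1−f)δ)/sin δ ≈ 0.588, b = sin(fδ)/sin δ ≈ 0.588.
p = a·p₁ + b·p₂ ≈ (-0.419, -0.609, 0.673); φ = arcsin(p_z) ≈ 42.31°, λ = atan2(p_y, p_x) ≈ -124.52°.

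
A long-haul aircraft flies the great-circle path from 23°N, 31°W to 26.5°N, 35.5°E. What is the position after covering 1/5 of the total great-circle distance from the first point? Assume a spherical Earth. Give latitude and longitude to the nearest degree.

Write both endpoints as unit vectors p₁, p₂ with components (cos φ cos λ, cos φ sin λ, sin φ).
The central angle between the endpoints is δ = arccos(p₁·p₂) ≈ 1.044 rad (59.8°).
Interpolate at f = 1/5 with slerp weights a = sin((1−f)δ)/sin δ ≈ 0.858, b = sin(fδ)/sin δ ≈ 0.240.
p = a·p₁ + b·p₂ ≈ (0.851, -0.282, 0.442); φ = arcsin(p_z) ≈ 26.24°, λ = atan2(p_y, p_x) ≈ -18.33°.

≈ 26°N, 18°W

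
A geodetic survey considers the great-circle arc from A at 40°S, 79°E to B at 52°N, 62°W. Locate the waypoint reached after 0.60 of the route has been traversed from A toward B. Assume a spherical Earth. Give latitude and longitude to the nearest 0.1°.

Write both endpoints as unit vectors p₁, p₂ with components (cos φ cos λ, cos φ sin λ, sin φ).
The central angle between the endpoints is δ = arccos(p₁·p₂) ≈ 2.632 rad (150.8°).
Interpolate at f = 0.60 with slerp weights a = sin((1−f)δ)/sin δ ≈ 1.782, b = sin(fδ)/sin δ ≈ 2.051.
p = a·p₁ + b·p₂ ≈ (0.853, 0.225, 0.471); φ = arcsin(p_z) ≈ 28.07°, λ = atan2(p_y, p_x) ≈ 14.78°.

≈ 28.1°N, 14.8°E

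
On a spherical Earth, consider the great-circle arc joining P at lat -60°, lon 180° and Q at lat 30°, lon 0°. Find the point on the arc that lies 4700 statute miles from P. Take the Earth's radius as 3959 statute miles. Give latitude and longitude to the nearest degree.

The haversine formula gives a central angle δ ≈ 2.618 rad (150.0°) between the endpoints. The total great-circle distance is δ·R ≈ 2.618 × 3959 ≈ 10365 mi, so the target fraction is f = 4700/10365 ≈ 0.453.
Interpolate at f ≈ 0.453 with slerp weights a = sin((1−f)δ)/sin δ ≈ 1.980, b = sin(fδ)/sin δ ≈ 1.855.
p = a·p₁ + b·p₂ ≈ (0.616, -0.000, -0.788); φ = arcsin(p_z) ≈ -51.98°, λ = atan2(p_y, p_x) ≈ -0.00°.

≈ lat -52°, lon 0°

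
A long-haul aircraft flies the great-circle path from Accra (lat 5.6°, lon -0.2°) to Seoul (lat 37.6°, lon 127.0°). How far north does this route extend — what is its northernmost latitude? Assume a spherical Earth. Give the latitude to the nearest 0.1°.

The great circle lies in the plane with unit normal n̂ = (p₁ × p₂)/|p₁ × p₂|.
Here n̂_z ≈ +0.691; the vertex latitude is φ_max = arccos|n̂_z| ≈ 46.3°.
Check via Clairaut: cos φ_max = |cos φ₁| · sin C = cos(5.6°)·sin(44.0°) ≈ 0.691, again giving ≈ 46.3°.

≈ 46.3°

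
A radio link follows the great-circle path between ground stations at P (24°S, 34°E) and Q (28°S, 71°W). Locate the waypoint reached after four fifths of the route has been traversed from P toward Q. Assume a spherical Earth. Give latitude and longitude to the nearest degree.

≈ (35°S, 51°W)

Convert each endpoint to a unit vector on the sphere (x = cos φ cos λ, y = cos φ sin λ, z = sin φ).
The central angle between the endpoints is δ = arccos(p₁·p₂) ≈ 1.589 rad (91.0°).
Interpolate at f = 4/5 with slerp weights a = sin((1−f)δ)/sin δ ≈ 0.312, b = sin(fδ)/sin δ ≈ 0.956.
p = a·p₁ + b·p₂ ≈ (0.511, -0.638, -0.576); φ = arcsin(p_z) ≈ -35.15°, λ = atan2(p_y, p_x) ≈ -51.29°.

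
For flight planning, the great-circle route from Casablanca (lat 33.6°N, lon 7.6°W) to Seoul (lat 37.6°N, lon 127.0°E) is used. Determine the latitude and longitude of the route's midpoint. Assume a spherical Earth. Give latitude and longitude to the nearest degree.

Convert each endpoint to a unit vector on the sphere (x = cos φ cos λ, y = cos φ sin λ, z = sin φ).
The central angle between the endpoints is δ = arccos(p₁·p₂) ≈ 1.697 rad (97.2°).
Interpolate at f = 1/2 with slerp weights a = sin((1−f)δ)/sin δ ≈ 0.756, b = sin(fδ)/sin δ ≈ 0.756.
p = a·p₁ + b·p₂ ≈ (0.264, 0.395, 0.880); φ = arcsin(p_z) ≈ 61.63°, λ = atan2(p_y, p_x) ≈ 56.28°.

≈ lat 62°N, lon 56°E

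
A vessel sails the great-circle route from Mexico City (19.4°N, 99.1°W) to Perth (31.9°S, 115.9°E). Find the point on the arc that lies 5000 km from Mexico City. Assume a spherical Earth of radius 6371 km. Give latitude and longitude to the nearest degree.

The haversine formula gives a central angle δ ≈ 2.553 rad (146.3°) between the endpoints. The total great-circle distance is δ·R ≈ 2.553 × 6371 ≈ 16262 km, so the target fraction is f = 5000/16262 ≈ 0.307.
Interpolate at f ≈ 0.307 with slerp weights a = sin((1−f)δ)/sin δ ≈ 1.765, b = sin(fδ)/sin δ ≈ 1.272.
p = a·p₁ + b·p₂ ≈ (-0.735, -0.673, -0.086); φ = arcsin(p_z) ≈ -4.93°, λ = atan2(p_y, p_x) ≈ -137.54°.

≈ 5°S, 138°W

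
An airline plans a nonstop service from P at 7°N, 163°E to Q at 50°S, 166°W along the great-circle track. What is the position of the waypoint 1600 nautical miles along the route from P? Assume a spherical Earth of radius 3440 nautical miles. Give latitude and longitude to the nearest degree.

≈ 18°S, 173°E

Write both endpoints as unit vectors p₁, p₂ with components (cos φ cos λ, cos φ sin λ, sin φ).
The central angle between the endpoints is δ = arccos(p₁·p₂) ≈ 1.100 rad (63.0°). The total great-circle distance is δ·R ≈ 1.100 × 3440 ≈ 3784 nmi, so the target fraction is f = 1600/3784 ≈ 0.423.
Interpolate at f ≈ 0.423 with slerp weights a = sin((1−f)δ)/sin δ ≈ 0.666, b = sin(fδ)/sin δ ≈ 0.503.
p = a·p₁ + b·p₂ ≈ (-0.946, 0.115, -0.304); φ = arcsin(p_z) ≈ -17.72°, λ = atan2(p_y, p_x) ≈ 173.07°.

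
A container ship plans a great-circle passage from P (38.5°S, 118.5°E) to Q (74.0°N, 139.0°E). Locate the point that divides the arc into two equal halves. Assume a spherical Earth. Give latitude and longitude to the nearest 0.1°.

≈ (18.0°N, 123.8°E)

Convert each endpoint to a unit vector on the sphere (x = cos φ cos λ, y = cos φ sin λ, z = sin φ).
The central angle between the endpoints is δ = arccos(p₁·p₂) ≈ 1.978 rad (113.3°).
Interpolate at f = 1/2 with slerp weights a = sin((1−f)δ)/sin δ ≈ 0.910, b = sin(fδ)/sin δ ≈ 0.910.
p = a·p₁ + b·p₂ ≈ (-0.529, 0.791, 0.308); φ = arcsin(p_z) ≈ 17.96°, λ = atan2(p_y, p_x) ≈ 123.80°.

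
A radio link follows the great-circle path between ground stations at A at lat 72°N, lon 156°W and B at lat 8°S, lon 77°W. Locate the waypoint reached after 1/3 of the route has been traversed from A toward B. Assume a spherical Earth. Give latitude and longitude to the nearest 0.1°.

≈ lat 50.9°N, lon 102.4°W

Write both endpoints as unit vectors p₁, p₂ with components (cos φ cos λ, cos φ sin λ, sin φ).
The central angle between the endpoints is δ = arccos(p₁·p₂) ≈ 1.645 rad (94.2°).
Interpolate at f = 1/3 with slerp weights a = sin((1−f)δ)/sin δ ≈ 0.892, b = sin(fδ)/sin δ ≈ 0.523.
p = a·p₁ + b·p₂ ≈ (-0.135, -0.616, 0.776); φ = arcsin(p_z) ≈ 50.87°, λ = atan2(p_y, p_x) ≈ -102.39°.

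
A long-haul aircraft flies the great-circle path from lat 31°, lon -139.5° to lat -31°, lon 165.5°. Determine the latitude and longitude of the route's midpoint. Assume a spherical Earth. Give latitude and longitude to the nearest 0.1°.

≈ lat 0.0°, lon -167.0°

Write both endpoints as unit vectors p₁, p₂ with components (cos φ cos λ, cos φ sin λ, sin φ).
The central angle between the endpoints is δ = arccos(p₁·p₂) ≈ 1.414 rad (81.0°).
Interpolate at f = 1/2 with slerp weights a = sin((1−f)δ)/sin δ ≈ 0.658, b = sin(fδ)/sin δ ≈ 0.658.
p = a·p₁ + b·p₂ ≈ (-0.974, -0.225, 0.000); φ = arcsin(p_z) ≈ 0.00°, λ = atan2(p_y, p_x) ≈ -167.00°.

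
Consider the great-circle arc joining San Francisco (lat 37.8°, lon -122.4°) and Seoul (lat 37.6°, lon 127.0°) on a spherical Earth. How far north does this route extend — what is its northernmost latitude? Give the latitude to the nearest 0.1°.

The great circle lies in the plane with unit normal n̂ = (p₁ × p₂)/|p₁ × p₂|.
Here n̂_z ≈ -0.593; the vertex latitude is φ_max = arccos|n̂_z| ≈ 53.6°.

≈ 53.6°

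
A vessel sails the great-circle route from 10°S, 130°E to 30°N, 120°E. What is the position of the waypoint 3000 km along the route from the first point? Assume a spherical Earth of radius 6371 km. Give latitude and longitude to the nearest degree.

Write both endpoints as unit vectors p₁, p₂ with components (cos φ cos λ, cos φ sin λ, sin φ).
The central angle between the endpoints is δ = arccos(p₁·p₂) ≈ 0.718 rad (41.1°). The total great-circle distance is δ·R ≈ 0.718 × 6371 ≈ 4575 km, so the target fraction is f = 3000/4575 ≈ 0.656.
Interpolate at f ≈ 0.656 with slerp weights a = sin((1−f)δ)/sin δ ≈ 0.372, b = sin(fδ)/sin δ ≈ 0.690.
p = a·p₁ + b·p₂ ≈ (-0.534, 0.798, 0.280); φ = arcsin(p_z) ≈ 16.27°, λ = atan2(p_y, p_x) ≈ 123.80°.

≈ 16°N, 124°E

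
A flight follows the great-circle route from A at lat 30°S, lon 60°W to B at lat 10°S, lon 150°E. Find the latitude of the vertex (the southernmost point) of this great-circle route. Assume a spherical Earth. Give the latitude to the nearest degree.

The great circle lies in the plane with unit normal n̂ = (p₁ × p₂)/|p₁ × p₂|.
Here n̂_z ≈ -0.562; the vertex latitude is φ_max = arccos|n̂_z| ≈ 55.8°.
Check via Clairaut: cos φ_max = |cos φ₁| · sin C = cos(30.0°)·sin(139.5°) ≈ 0.562, again giving ≈ 55.8°.

≈ 56°S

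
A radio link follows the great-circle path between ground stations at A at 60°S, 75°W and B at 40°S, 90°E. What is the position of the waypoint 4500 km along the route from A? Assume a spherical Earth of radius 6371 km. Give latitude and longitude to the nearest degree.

≈ 78°S, 67°E

Write both endpoints as unit vectors p₁, p₂ with components (cos φ cos λ, cos φ sin λ, sin φ).
The central angle between the endpoints is δ = arccos(p₁·p₂) ≈ 1.383 rad (79.2°). The total great-circle distance is δ·R ≈ 1.383 × 6371 ≈ 8811 km, so the target fraction is f = 4500/8811 ≈ 0.511.
Interpolate at f ≈ 0.511 with slerp weights a = sin((1−f)δ)/sin δ ≈ 0.637, b = sin(fδ)/sin δ ≈ 0.661.
p = a·p₁ + b·p₂ ≈ (0.082, 0.198, -0.977); φ = arcsin(p_z) ≈ -77.60°, λ = atan2(p_y, p_x) ≈ 67.41°.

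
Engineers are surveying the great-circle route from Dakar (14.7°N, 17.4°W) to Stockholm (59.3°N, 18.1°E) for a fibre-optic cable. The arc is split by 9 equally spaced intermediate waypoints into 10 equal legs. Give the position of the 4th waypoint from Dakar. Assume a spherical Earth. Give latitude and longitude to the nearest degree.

From cos δ = sin φ₁ sin φ₂ + cos φ₁ cos φ₂ cos Δλ, the central angle is δ ≈ 0.902 rad (51.7°).
Interpolate at f = 4/10 with slerp weights a = sin((1−f)δ)/sin δ ≈ 0.657, b = sin(fδ)/sin δ ≈ 0.450.
p = a·p₁ + b·p₂ ≈ (0.824, -0.119, 0.553); φ = arcsin(p_z) ≈ 33.61°, λ = atan2(p_y, p_x) ≈ -8.18°.

≈ 34°N, 8°W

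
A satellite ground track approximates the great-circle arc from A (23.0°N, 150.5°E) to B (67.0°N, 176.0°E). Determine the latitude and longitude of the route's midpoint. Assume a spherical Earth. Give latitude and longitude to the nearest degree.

≈ (46°N, 158°E)

The haversine formula gives a central angle δ ≈ 0.817 rad (46.8°) between the endpoints.
Interpolate at f = 1/2 with slerp weights a = sin((1−f)δ)/sin δ ≈ 0.545, b = sin(fδ)/sin δ ≈ 0.545.
p = a·p₁ + b·p₂ ≈ (-0.649, 0.262, 0.714); φ = arcsin(p_z) ≈ 45.60°, λ = atan2(p_y, p_x) ≈ 158.03°.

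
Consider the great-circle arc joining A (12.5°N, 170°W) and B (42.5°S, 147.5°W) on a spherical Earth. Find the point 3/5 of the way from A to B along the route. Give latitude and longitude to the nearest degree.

≈ (21°S, 158°W)

Write both endpoints as unit vectors p₁, p₂ with components (cos φ cos λ, cos φ sin λ, sin φ).
The central angle between the endpoints is δ = arccos(p₁·p₂) ≈ 1.025 rad (58.7°).
Interpolate at f = 3/5 with slerp weights a = sin((1−f)δ)/sin δ ≈ 0.466, b = sin(fδ)/sin δ ≈ 0.675.
p = a·p₁ + b·p₂ ≈ (-0.868, -0.347, -0.355); φ = arcsin(p_z) ≈ -20.80°, λ = atan2(p_y, p_x) ≈ -158.24°.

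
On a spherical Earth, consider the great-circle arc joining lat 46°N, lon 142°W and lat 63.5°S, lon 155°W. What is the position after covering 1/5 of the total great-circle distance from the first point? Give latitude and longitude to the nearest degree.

Convert each endpoint to a unit vector on the sphere (x = cos φ cos λ, y = cos φ sin λ, z = sin φ).
The central angle between the endpoints is δ = arccos(p₁·p₂) ≈ 1.920 rad (110.0°).
Interpolate at f = 1/5 with slerp weights a = sin((1−f)δ)/sin δ ≈ 1.063, b = sin(fδ)/sin δ ≈ 0.399.
p = a·p₁ + b·p₂ ≈ (-0.743, -0.530, 0.408); φ = arcsin(p_z) ≈ 24.10°, λ = atan2(p_y, p_x) ≈ -144.51°.

≈ lat 24°N, lon 145°W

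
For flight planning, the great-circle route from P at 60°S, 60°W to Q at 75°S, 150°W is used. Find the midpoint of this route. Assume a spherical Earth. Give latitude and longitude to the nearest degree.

≈ 73°S, 87°W

Write both endpoints as unit vectors p₁, p₂ with components (cos φ cos λ, cos φ sin λ, sin φ).
The central angle between the endpoints is δ = arccos(p₁·p₂) ≈ 0.580 rad (33.2°).
Interpolate at f = 1/2 with slerp weights a = sin((1−f)δ)/sin δ ≈ 0.522, b = sin(fδ)/sin δ ≈ 0.522.
p = a·p₁ + b·p₂ ≈ (0.013, -0.293, -0.956); φ = arcsin(p_z) ≈ -72.92°, λ = atan2(p_y, p_x) ≈ -87.37°.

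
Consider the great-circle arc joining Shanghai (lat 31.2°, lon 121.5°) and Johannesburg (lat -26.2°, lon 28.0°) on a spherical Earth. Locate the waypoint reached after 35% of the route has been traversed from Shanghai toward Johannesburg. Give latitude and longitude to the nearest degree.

Write both endpoints as unit vectors p₁, p₂ with components (cos φ cos λ, cos φ sin λ, sin φ).
The central angle between the endpoints is δ = arccos(p₁·p₂) ≈ 1.850 rad (106.0°).
Interpolate at f = 0.35 with slerp weights a = sin((1−f)δ)/sin δ ≈ 0.971, b = sin(fδ)/sin δ ≈ 0.627.
p = a·p₁ + b·p₂ ≈ (0.063, 0.972, 0.226); φ = arcsin(p_z) ≈ 13.04°, λ = atan2(p_y, p_x) ≈ 86.27°.

≈ lat 13°, lon 86°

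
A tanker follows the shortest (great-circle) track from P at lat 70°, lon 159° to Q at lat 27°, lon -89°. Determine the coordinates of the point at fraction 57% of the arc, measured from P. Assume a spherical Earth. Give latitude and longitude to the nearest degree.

Write both endpoints as unit vectors p₁, p₂ with components (cos φ cos λ, cos φ sin λ, sin φ).
The central angle between the endpoints is δ = arccos(p₁·p₂) ≈ 1.253 rad (71.8°).
Interpolate at f = 0.57 with slerp weights a = sin((1−f)δ)/sin δ ≈ 0.540, b = sin(fδ)/sin δ ≈ 0.690.
p = a·p₁ + b·p₂ ≈ (-0.162, -0.548, 0.821); φ = arcsin(p_z) ≈ 55.15°, λ = atan2(p_y, p_x) ≈ -106.44°.

≈ lat 55°, lon -106°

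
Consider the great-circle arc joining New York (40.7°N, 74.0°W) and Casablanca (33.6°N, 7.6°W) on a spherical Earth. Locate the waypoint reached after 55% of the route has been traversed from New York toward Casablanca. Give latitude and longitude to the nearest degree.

≈ 42°N, 36°W

Write both endpoints as unit vectors p₁, p₂ with components (cos φ cos λ, cos φ sin λ, sin φ).
The central angle between the endpoints is δ = arccos(p₁·p₂) ≈ 0.910 rad (52.1°).
Interpolate at f = 0.55 with slerp weights a = sin((1−f)δ)/sin δ ≈ 0.504, b = sin(fδ)/sin δ ≈ 0.608.
p = a·p₁ + b·p₂ ≈ (0.607, -0.434, 0.665); φ = arcsin(p_z) ≈ 41.70°, λ = atan2(p_y, p_x) ≈ -35.59°.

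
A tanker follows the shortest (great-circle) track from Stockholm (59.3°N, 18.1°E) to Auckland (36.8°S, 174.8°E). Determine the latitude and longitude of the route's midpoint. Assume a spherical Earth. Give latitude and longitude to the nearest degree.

Convert each endpoint to a unit vector on the sphere (x = cos φ cos λ, y = cos φ sin λ, z = sin φ).
The central angle between the endpoints is δ = arccos(p₁·p₂) ≈ 2.669 rad (152.9°).
Interpolate at f = 1/2 with slerp weights a = sin((1−f)δ)/sin δ ≈ 2.137, b = sin(fδ)/sin δ ≈ 2.137.
p = a·p₁ + b·p₂ ≈ (-0.667, 0.494, 0.557); φ = arcsin(p_z) ≈ 33.88°, λ = atan2(p_y, p_x) ≈ 143.48°.

≈ (34°N, 143°E)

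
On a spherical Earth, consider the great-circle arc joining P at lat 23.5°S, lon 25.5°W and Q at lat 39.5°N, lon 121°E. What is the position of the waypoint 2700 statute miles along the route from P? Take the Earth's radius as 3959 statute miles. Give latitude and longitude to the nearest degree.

≈ lat 2°N, lon 5°E

Write both endpoints as unit vectors p₁, p₂ with components (cos φ cos λ, cos φ sin λ, sin φ).
The central angle between the endpoints is δ = arccos(p₁·p₂) ≈ 2.575 rad (147.5°). The total great-circle distance is δ·R ≈ 2.575 × 3959 ≈ 10194 mi, so the target fraction is f = 2700/10194 ≈ 0.265.
Interpolate at f ≈ 0.265 with slerp weights a = sin((1−f)δ)/sin δ ≈ 1.767, b = sin(fδ)/sin δ ≈ 1.174.
p = a·p₁ + b·p₂ ≈ (0.996, 0.079, 0.042); φ = arcsin(p_z) ≈ 2.42°, λ = atan2(p_y, p_x) ≈ 4.54°.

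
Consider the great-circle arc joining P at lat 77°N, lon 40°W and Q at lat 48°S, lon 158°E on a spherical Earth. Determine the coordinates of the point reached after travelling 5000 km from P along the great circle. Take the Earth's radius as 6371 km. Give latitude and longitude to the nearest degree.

Write both endpoints as unit vectors p₁, p₂ with components (cos φ cos λ, cos φ sin λ, sin φ).
The central angle between the endpoints is δ = arccos(p₁·p₂) ≈ 2.620 rad (150.1°). The total great-circle distance is δ·R ≈ 2.620 × 6371 ≈ 16695 km, so the target fraction is f = 5000/16695 ≈ 0.299.
Interpolate at f ≈ 0.299 with slerp weights a = sin((1−f)δ)/sin δ ≈ 1.939, b = sin(fδ)/sin δ ≈ 1.419.
p = a·p₁ + b·p₂ ≈ (-0.547, 0.075, 0.834); φ = arcsin(p_z) ≈ 56.51°, λ = atan2(p_y, p_x) ≈ 172.14°.

≈ lat 57°N, lon 172°E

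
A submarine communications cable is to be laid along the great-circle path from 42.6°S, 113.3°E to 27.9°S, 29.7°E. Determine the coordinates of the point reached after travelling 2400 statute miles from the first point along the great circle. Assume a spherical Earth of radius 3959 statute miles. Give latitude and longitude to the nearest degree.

≈ 43°S, 65°E

Convert each endpoint to a unit vector on the sphere (x = cos φ cos λ, y = cos φ sin λ, z = sin φ).
The central angle between the endpoints is δ = arccos(p₁·p₂) ≈ 1.171 rad (67.1°). The total great-circle distance is δ·R ≈ 1.171 × 3959 ≈ 4636 mi, so the target fraction is f = 2400/4636 ≈ 0.518.
Interpolate at f ≈ 0.518 with slerp weights a = sin((1−f)δ)/sin δ ≈ 0.581, b = sin(fδ)/sin δ ≈ 0.619.
p = a·p₁ + b·p₂ ≈ (0.306, 0.664, -0.683); φ = arcsin(p_z) ≈ -43.06°, λ = atan2(p_y, p_x) ≈ 65.27°.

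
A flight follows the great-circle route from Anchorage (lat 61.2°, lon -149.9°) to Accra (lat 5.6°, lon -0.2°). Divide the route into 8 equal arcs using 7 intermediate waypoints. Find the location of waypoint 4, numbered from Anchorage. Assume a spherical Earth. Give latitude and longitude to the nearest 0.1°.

≈ lat 57.2°, lon -23.0°

The haversine formula gives a central angle δ ≈ 1.905 rad (109.2°) between the endpoints.
Interpolate at f = 4/8 with slerp weights a = sin((1−f)δ)/sin δ ≈ 0.863, b = sin(fδ)/sin δ ≈ 0.863.
p = a·p₁ + b·p₂ ≈ (0.499, -0.211, 0.840); φ = arcsin(p_z) ≈ 57.18°, λ = atan2(p_y, p_x) ≈ -22.96°.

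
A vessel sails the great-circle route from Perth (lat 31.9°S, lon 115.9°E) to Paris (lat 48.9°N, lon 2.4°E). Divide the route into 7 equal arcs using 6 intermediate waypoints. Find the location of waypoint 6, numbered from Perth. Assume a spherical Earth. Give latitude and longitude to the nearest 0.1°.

≈ lat 43.7°N, lon 28.0°E

From cos δ = sin φ₁ sin φ₂ + cos φ₁ cos φ₂ cos Δλ, the central angle is δ ≈ 2.240 rad (128.4°).
Interpolate at f = 6/7 with slerp weights a = sin((1−f)δ)/sin δ ≈ 0.401, b = sin(fδ)/sin δ ≈ 1.198.
p = a·p₁ + b·p₂ ≈ (0.638, 0.339, 0.691); φ = arcsin(p_z) ≈ 43.71°, λ = atan2(p_y, p_x) ≈ 28.01°.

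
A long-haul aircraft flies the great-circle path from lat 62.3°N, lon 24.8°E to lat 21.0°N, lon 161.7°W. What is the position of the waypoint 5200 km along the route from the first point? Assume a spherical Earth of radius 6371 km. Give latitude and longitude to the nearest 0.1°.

Write both endpoints as unit vectors p₁, p₂ with components (cos φ cos λ, cos φ sin λ, sin φ).
The central angle between the endpoints is δ = arccos(p₁·p₂) ≈ 1.685 rad (96.5°). The total great-circle distance is δ·R ≈ 1.685 × 6371 ≈ 10735 km, so the target fraction is f = 5200/10735 ≈ 0.484.
Interpolate at f ≈ 0.484 with slerp weights a = sin((1−f)δ)/sin δ ≈ 0.769, b = sin(fδ)/sin δ ≈ 0.733.
p = a·p₁ + b·p₂ ≈ (-0.326, -0.065, 0.943); φ = arcsin(p_z) ≈ 70.60°, λ = atan2(p_y, p_x) ≈ -168.69°.

≈ lat 70.6°N, lon 168.7°W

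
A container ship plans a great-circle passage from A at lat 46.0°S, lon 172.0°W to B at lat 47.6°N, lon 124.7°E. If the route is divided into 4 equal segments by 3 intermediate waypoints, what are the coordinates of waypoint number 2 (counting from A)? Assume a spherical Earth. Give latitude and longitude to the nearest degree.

≈ lat 1°N, lon 157°E

Convert each endpoint to a unit vector on the sphere (x = cos φ cos λ, y = cos φ sin λ, z = sin φ).
The central angle between the endpoints is δ = arccos(p₁·p₂) ≈ 1.897 rad (108.7°).
Interpolate at f = 2/4 with slerp weights a = sin((1−f)δ)/sin δ ≈ 0.858, b = sin(fδ)/sin δ ≈ 0.858.
p = a·p₁ + b·p₂ ≈ (-0.920, 0.393, 0.016); φ = arcsin(p_z) ≈ 0.94°, λ = atan2(p_y, p_x) ≈ 156.88°.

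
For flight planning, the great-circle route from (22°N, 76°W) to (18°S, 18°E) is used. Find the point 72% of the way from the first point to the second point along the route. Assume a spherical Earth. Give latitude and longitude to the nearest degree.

From cos δ = sin φ₁ sin φ₂ + cos φ₁ cos φ₂ cos Δλ, the central angle is δ ≈ 1.749 rad (100.2°).
Interpolate at f = 0.72 with slerp weights a = sin((1−f)δ)/sin δ ≈ 0.478, b = sin(fδ)/sin δ ≈ 0.967.
p = a·p₁ + b·p₂ ≈ (0.982, -0.146, -0.120); φ = arcsin(p_z) ≈ -6.88°, λ = atan2(p_y, p_x) ≈ -8.44°.

≈ (7°S, 8°W)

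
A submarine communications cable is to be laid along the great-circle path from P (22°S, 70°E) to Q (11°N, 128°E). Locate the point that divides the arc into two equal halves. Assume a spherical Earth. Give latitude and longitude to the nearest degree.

≈ (6°S, 100°E)

Write both endpoints as unit vectors p₁, p₂ with components (cos φ cos λ, cos φ sin λ, sin φ).
The central angle between the endpoints is δ = arccos(p₁·p₂) ≈ 1.147 rad (65.7°).
Interpolate at f = 1/2 with slerp weights a = sin((1−f)δ)/sin δ ≈ 0.595, b = sin(fδ)/sin δ ≈ 0.595.
p = a·p₁ + b·p₂ ≈ (-0.171, 0.979, -0.109); φ = arcsin(p_z) ≈ -6.28°, λ = atan2(p_y, p_x) ≈ 99.91°.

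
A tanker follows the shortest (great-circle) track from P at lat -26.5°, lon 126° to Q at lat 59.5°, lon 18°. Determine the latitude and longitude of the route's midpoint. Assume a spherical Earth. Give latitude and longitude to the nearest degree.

≈ lat 25°, lon 93°

Convert each endpoint to a unit vector on the sphere (x = cos φ cos λ, y = cos φ sin λ, z = sin φ).
The central angle between the endpoints is δ = arccos(p₁·p₂) ≈ 2.123 rad (121.7°).
Interpolate at f = 1/2 with slerp weights a = sin((1−f)δ)/sin δ ≈ 1.026, b = sin(fδ)/sin δ ≈ 1.026.
p = a·p₁ + b·p₂ ≈ (-0.044, 0.904, 0.426); φ = arcsin(p_z) ≈ 25.22°, λ = atan2(p_y, p_x) ≈ 92.82°.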